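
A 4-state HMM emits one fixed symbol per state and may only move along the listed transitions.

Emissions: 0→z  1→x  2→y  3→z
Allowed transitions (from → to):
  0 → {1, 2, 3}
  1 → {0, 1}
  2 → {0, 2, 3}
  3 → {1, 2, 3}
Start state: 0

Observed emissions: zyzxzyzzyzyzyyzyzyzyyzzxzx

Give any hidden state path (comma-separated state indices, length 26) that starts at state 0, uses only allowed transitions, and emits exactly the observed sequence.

0,2,3,1,0,2,3,3,2,3,2,0,2,2,3,2,3,2,3,2,2,0,3,1,0,1

  0: obs=z cand={0,3} pick 0 [start]
  1: obs=y cand={2} pick 2 [0->2 ok]
  2: obs=z cand={0,3} pick 3 [2->3 ok]
  3: obs=x cand={1} pick 1 [3->1 ok]
  4: obs=z cand={0,3} pick 0 [1->0 ok]
  5: obs=y cand={2} pick 2 [0->2 ok]
  6: obs=z cand={0,3} pick 3 [2->3 ok]
  7: obs=z cand={0,3} pick 3 [3->3 ok]
  8: obs=y cand={2} pick 2 [3->2 ok]
  9: obs=z cand={0,3} pick 3 [2->3 ok]
  10: obs=y cand={2} pick 2 [3->2 ok]
  11: obs=z cand={0,3} pick 0 [2->0 ok]
  12: obs=y cand={2} pick 2 [0->2 ok]
  13: obs=y cand={2} pick 2 [2->2 ok]
  14: obs=z cand={0,3} pick 3 [2->3 ok]
  15: obs=y cand={2} pick 2 [3->2 ok]
  16: obs=z cand={0,3} pick 3 [2->3 ok]
  17: obs=y cand={2} pick 2 [3->2 ok]
  18: obs=z cand={0,3} pick 3 [2->3 ok]
  19: obs=y cand={2} pick 2 [3->2 ok]
  20: obs=y cand={2} pick 2 [2->2 ok]
  21: obs=z cand={0,3} pick 0 [2->0 ok]
  22: obs=z cand={0,3} pick 3 [0->3 ok]
  23: obs=x cand={1} pick 1 [3->1 ok]
  24: obs=z cand={0,3} pick 0 [1->0 ok]
  25: obs=x cand={1} pick 1 [0->1 ok]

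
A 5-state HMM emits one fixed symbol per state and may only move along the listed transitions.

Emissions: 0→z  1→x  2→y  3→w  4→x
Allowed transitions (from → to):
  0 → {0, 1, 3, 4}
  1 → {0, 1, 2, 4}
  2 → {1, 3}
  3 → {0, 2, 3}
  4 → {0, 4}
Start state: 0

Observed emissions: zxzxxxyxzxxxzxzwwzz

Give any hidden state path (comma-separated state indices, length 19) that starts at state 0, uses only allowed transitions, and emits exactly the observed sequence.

0,4,0,1,1,1,2,1,0,1,1,1,0,4,0,3,3,0,0

  0: obs=z cand={0} pick 0 [start]
  1: obs=x cand={1,4} pick 4 [0->4 ok]
  2: obs=z cand={0} pick 0 [4->0 ok]
  3: obs=x cand={1,4} pick 1 [0->1 ok]
  4: obs=x cand={1,4} pick 1 [1->1 ok]
  5: obs=x cand={1,4} pick 1 [1->1 ok]
  6: obs=y cand={2} pick 2 [1->2 ok]
  7: obs=x cand={1,4} pick 1 [2->1 ok]
  8: obs=z cand={0} pick 0 [1->0 ok]
  9: obs=x cand={1,4} pick 1 [0->1 ok]
  10: obs=x cand={1,4} pick 1 [1->1 ok]
  11: obs=x cand={1,4} pick 1 [1->1 ok]
  12: obs=z cand={0} pick 0 [1->0 ok]
  13: obs=x cand={1,4} pick 4 [0->4 ok]
  14: obs=z cand={0} pick 0 [4->0 ok]
  15: obs=w cand={3} pick 3 [0->3 ok]
  16: obs=w cand={3} pick 3 [3->3 ok]
  17: obs=z cand={0} pick 0 [3->0 ok]
  18: obs=z cand={0} pick 0 [0->0 ok]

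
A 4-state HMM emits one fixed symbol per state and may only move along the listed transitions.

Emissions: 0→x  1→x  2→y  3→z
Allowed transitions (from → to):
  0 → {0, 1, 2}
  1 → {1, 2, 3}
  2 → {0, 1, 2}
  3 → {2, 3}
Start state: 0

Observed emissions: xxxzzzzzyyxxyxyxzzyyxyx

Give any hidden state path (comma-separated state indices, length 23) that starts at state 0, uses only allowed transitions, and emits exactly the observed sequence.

  pos 0: x in {0,1}, choose 0; start
  pos 1: x in {0,1}, choose 1; 0->1 ok
  pos 2: x in {0,1}, choose 1; 1->1 ok
  pos 3: z in {3}, choose 3; 1->3 ok
  pos 4: z in {3}, choose 3; 3->3 ok
  pos 5: z in {3}, choose 3; 3->3 ok
  pos 6: z in {3}, choose 3; 3->3 ok
  pos 7: z in {3}, choose 3; 3->3 ok
  pos 8: y in {2}, choose 2; 3->2 ok
  pos 9: y in {2}, choose 2; 2->2 ok
  pos 10: x in {0,1}, choose 0; 2->0 ok
  pos 11: x in {0,1}, choose 1; 0->1 ok
  pos 12: y in {2}, choose 2; 1->2 ok
  pos 13: x in {0,1}, choose 1; 2->1 ok
  pos 14: y in {2}, choose 2; 1->2 ok
  pos 15: x in {0,1}, choose 1; 2->1 ok
  pos 16: z in {3}, choose 3; 1->3 ok
  pos 17: z in {3}, choose 3; 3->3 ok
  pos 18: y in {2}, choose 2; 3->2 ok
  pos 19: y in {2}, choose 2; 2->2 ok
  pos 20: x in {0,1}, choose 1; 2->1 ok
  pos 21: y in {2}, choose 2; 1->2 ok
  pos 22: x in {0,1}, choose 1; 2->1 ok

0,1,1,3,3,3,3,3,2,2,0,1,2,1,2,1,3,3,2,2,1,2,1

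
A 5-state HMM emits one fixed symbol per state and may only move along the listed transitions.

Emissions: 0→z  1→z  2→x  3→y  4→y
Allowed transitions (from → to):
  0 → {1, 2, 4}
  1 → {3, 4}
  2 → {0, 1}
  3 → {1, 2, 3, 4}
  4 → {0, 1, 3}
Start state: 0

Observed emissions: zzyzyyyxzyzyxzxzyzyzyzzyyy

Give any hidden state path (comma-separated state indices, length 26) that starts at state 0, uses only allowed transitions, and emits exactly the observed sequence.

0,1,3,1,4,3,3,2,1,4,1,3,2,0,2,1,4,1,4,1,4,0,1,3,3,3

  t0 'z' -> {0,1}, take 0 (start)
  t1 'z' -> {0,1}, take 1 (0->1 ok)
  t2 'y' -> {3,4}, take 3 (1->3 ok)
  t3 'z' -> {0,1}, take 1 (3->1 ok)
  t4 'y' -> {3,4}, take 4 (1->4 ok)
  t5 'y' -> {3,4}, take 3 (4->3 ok)
  t6 'y' -> {3,4}, take 3 (3->3 ok)
  t7 'x' -> {2}, take 2 (3->2 ok)
  t8 'z' -> {0,1}, take 1 (2->1 ok)
  t9 'y' -> {3,4}, take 4 (1->4 ok)
  t10 'z' -> {0,1}, take 1 (4->1 ok)
  t11 'y' -> {3,4}, take 3 (1->3 ok)
  t12 'x' -> {2}, take 2 (3->2 ok)
  t13 'z' -> {0,1}, take 0 (2->0 ok)
  t14 'x' -> {2}, take 2 (0->2 ok)
  t15 'z' -> {0,1}, take 1 (2->1 ok)
  t16 'y' -> {3,4}, take 4 (1->4 ok)
  t17 'z' -> {0,1}, take 1 (4->1 ok)
  t18 'y' -> {3,4}, take 4 (1->4 ok)
  t19 'z' -> {0,1}, take 1 (4->1 ok)
  t20 'y' -> {3,4}, take 4 (1->4 ok)
  t21 'z' -> {0,1}, take 0 (4->0 ok)
  t22 'z' -> {0,1}, take 1 (0->1 ok)
  t23 'y' -> {3,4}, take 3 (1->3 ok)
  t24 'y' -> {3,4}, take 3 (3->3 ok)
  t25 'y' -> {3,4}, take 3 (3->3 ok)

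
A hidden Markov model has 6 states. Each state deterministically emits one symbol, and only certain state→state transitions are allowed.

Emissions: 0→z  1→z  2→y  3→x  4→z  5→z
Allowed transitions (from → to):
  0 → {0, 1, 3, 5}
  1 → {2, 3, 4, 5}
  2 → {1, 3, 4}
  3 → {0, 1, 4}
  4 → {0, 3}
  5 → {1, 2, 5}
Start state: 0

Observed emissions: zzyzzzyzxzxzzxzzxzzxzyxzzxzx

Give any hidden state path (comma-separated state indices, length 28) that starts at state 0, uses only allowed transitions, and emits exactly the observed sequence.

0,1,2,4,0,5,2,4,3,0,3,4,0,3,1,4,3,0,1,3,1,2,3,1,4,3,4,3

  [0] z  {0,1,4,5}  => 0  start
  [1] z  {0,1,4,5}  => 1  0->1 ok
  [2] y  {2}  => 2  1->2 ok
  [3] z  {0,1,4,5}  => 4  2->4 ok
  [4] z  {0,1,4,5}  => 0  4->0 ok
  [5] z  {0,1,4,5}  => 5  0->5 ok
  [6] y  {2}  => 2  5->2 ok
  [7] z  {0,1,4,5}  => 4  2->4 ok
  [8] x  {3}  => 3  4->3 ok
  [9] z  {0,1,4,5}  => 0  3->0 ok
  [10] x  {3}  => 3  0->3 ok
  [11] z  {0,1,4,5}  => 4  3->4 ok
  [12] z  {0,1,4,5}  => 0  4->0 ok
  [13] x  {3}  => 3  0->3 ok
  [14] z  {0,1,4,5}  => 1  3->1 ok
  [15] z  {0,1,4,5}  => 4  1->4 ok
  [16] x  {3}  => 3  4->3 ok
  [17] z  {0,1,4,5}  => 0  3->0 ok
  [18] z  {0,1,4,5}  => 1  0->1 ok
  [19] x  {3}  => 3  1->3 ok
  [20] z  {0,1,4,5}  => 1  3->1 ok
  [21] y  {2}  => 2  1->2 ok
  [22] x  {3}  => 3  2->3 ok
  [23] z  {0,1,4,5}  => 1  3->1 ok
  [24] z  {0,1,4,5}  => 4  1->4 ok
  [25] x  {3}  => 3  4->3 ok
  [26] z  {0,1,4,5}  => 4  3->4 ok
  [27] x  {3}  => 3  4->3 ok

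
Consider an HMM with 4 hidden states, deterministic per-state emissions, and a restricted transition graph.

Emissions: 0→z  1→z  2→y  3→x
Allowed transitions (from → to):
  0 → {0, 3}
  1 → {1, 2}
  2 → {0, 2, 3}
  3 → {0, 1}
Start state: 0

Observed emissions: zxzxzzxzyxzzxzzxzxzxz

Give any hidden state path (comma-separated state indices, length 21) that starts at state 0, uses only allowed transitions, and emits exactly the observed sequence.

0,3,0,3,0,0,3,1,2,3,0,0,3,0,0,3,0,3,0,3,1

  pos 0: z in {0,1}, choose 0; start
  pos 1: x in {3}, choose 3; 0->3 ok
  pos 2: z in {0,1}, choose 0; 3->0 ok
  pos 3: x in {3}, choose 3; 0->3 ok
  pos 4: z in {0,1}, choose 0; 3->0 ok
  pos 5: z in {0,1}, choose 0; 0->0 ok
  pos 6: x in {3}, choose 3; 0->3 ok
  pos 7: z in {0,1}, choose 1; 3->1 ok
  pos 8: y in {2}, choose 2; 1->2 ok
  pos 9: x in {3}, choose 3; 2->3 ok
  pos 10: z in {0,1}, choose 0; 3->0 ok
  pos 11: z in {0,1}, choose 0; 0->0 ok
  pos 12: x in {3}, choose 3; 0->3 ok
  pos 13: z in {0,1}, choose 0; 3->0 ok
  pos 14: z in {0,1}, choose 0; 0->0 ok
  pos 15: x in {3}, choose 3; 0->3 ok
  pos 16: z in {0,1}, choose 0; 3->0 ok
  pos 17: x in {3}, choose 3; 0->3 ok
  pos 18: z in {0,1}, choose 0; 3->0 ok
  pos 19: x in {3}, choose 3; 0->3 ok
  pos 20: z in {0,1}, choose 1; 3->1 ok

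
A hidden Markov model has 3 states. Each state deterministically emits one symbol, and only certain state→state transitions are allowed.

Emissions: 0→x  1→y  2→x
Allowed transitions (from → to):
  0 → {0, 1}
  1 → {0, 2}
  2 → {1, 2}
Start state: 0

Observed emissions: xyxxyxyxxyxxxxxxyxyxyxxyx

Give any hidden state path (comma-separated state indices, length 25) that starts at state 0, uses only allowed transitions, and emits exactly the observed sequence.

0,1,2,2,1,0,1,2,2,1,0,0,0,0,0,0,1,0,1,2,1,2,2,1,0

  [0] x  {0,2}  => 0  start
  [1] y  {1}  => 1  0->1 ok
  [2] x  {0,2}  => 2  1->2 ok
  [3] x  {0,2}  => 2  2->2 ok
  [4] y  {1}  => 1  2->1 ok
  [5] x  {0,2}  => 0  1->0 ok
  [6] y  {1}  => 1  0->1 ok
  [7] x  {0,2}  => 2  1->2 ok
  [8] x  {0,2}  => 2  2->2 ok
  [9] y  {1}  => 1  2->1 ok
  [10] x  {0,2}  => 0  1->0 ok
  [11] x  {0,2}  => 0  0->0 ok
  [12] x  {0,2}  => 0  0->0 ok
  [13] x  {0,2}  => 0  0->0 ok
  [14] x  {0,2}  => 0  0->0 ok
  [15] x  {0,2}  => 0  0->0 ok
  [16] y  {1}  => 1  0->1 ok
  [17] x  {0,2}  => 0  1->0 ok
  [18] y  {1}  => 1  0->1 ok
  [19] x  {0,2}  => 2  1->2 ok
  [20] y  {1}  => 1  2->1 ok
  [21] x  {0,2}  => 2  1->2 ok
  [22] x  {0,2}  => 2  2->2 ok
  [23] y  {1}  => 1  2->1 ok
  [24] x  {0,2}  => 0  1->0 ok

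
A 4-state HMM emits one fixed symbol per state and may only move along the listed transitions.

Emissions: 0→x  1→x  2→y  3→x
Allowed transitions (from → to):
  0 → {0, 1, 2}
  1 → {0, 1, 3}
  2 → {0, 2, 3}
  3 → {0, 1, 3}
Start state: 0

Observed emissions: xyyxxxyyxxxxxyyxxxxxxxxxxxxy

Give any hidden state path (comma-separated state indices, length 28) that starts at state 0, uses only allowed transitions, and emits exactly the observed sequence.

0,2,2,0,0,0,2,2,3,0,1,3,0,2,2,0,1,0,0,0,1,3,3,1,1,0,0,2

  t0 'x' -> {0,1,3}, take 0 (start)
  t1 'y' -> {2}, take 2 (0->2 ok)
  t2 'y' -> {2}, take 2 (2->2 ok)
  t3 'x' -> {0,1,3}, take 0 (2->0 ok)
  t4 'x' -> {0,1,3}, take 0 (0->0 ok)
  t5 'x' -> {0,1,3}, take 0 (0->0 ok)
  t6 'y' -> {2}, take 2 (0->2 ok)
  t7 'y' -> {2}, take 2 (2->2 ok)
  t8 'x' -> {0,1,3}, take 3 (2->3 ok)
  t9 'x' -> {0,1,3}, take 0 (3->0 ok)
  t10 'x' -> {0,1,3}, take 1 (0->1 ok)
  t11 'x' -> {0,1,3}, take 3 (1->3 ok)
  t12 'x' -> {0,1,3}, take 0 (3->0 ok)
  t13 'y' -> {2}, take 2 (0->2 ok)
  t14 'y' -> {2}, take 2 (2->2 ok)
  t15 'x' -> {0,1,3}, take 0 (2->0 ok)
  t16 'x' -> {0,1,3}, take 1 (0->1 ok)
  t17 'x' -> {0,1,3}, take 0 (1->0 ok)
  t18 'x' -> {0,1,3}, take 0 (0->0 ok)
  t19 'x' -> {0,1,3}, take 0 (0->0 ok)
  t20 'x' -> {0,1,3}, take 1 (0->1 ok)
  t21 'x' -> {0,1,3}, take 3 (1->3 ok)
  t22 'x' -> {0,1,3}, take 3 (3->3 ok)
  t23 'x' -> {0,1,3}, take 1 (3->1 ok)
  t24 'x' -> {0,1,3}, take 1 (1->1 ok)
  t25 'x' -> {0,1,3}, take 0 (1->0 ok)
  t26 'x' -> {0,1,3}, take 0 (0->0 ok)
  t27 'y' -> {2}, take 2 (0->2 ok)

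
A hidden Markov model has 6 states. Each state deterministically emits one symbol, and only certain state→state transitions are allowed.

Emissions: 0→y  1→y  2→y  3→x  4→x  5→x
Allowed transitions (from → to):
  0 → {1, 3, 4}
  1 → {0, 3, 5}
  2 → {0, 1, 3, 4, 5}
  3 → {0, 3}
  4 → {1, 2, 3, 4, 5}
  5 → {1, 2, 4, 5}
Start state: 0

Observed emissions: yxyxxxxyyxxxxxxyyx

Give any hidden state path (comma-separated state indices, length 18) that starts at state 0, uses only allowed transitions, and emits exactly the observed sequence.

0,3,0,4,5,4,4,2,1,3,3,3,3,3,3,0,1,5

  pos 0: y in {0,1,2}, choose 0; start
  pos 1: x in {3,4,5}, choose 3; 0->3 ok
  pos 2: y in {0,1,2}, choose 0; 3->0 ok
  pos 3: x in {3,4,5}, choose 4; 0->4 ok
  pos 4: x in {3,4,5}, choose 5; 4->5 ok
  pos 5: x in {3,4,5}, choose 4; 5->4 ok
  pos 6: x in {3,4,5}, choose 4; 4->4 ok
  pos 7: y in {0,1,2}, choose 2; 4->2 ok
  pos 8: y in {0,1,2}, choose 1; 2->1 ok
  pos 9: x in {3,4,5}, choose 3; 1->3 ok
  pos 10: x in {3,4,5}, choose 3; 3->3 ok
  pos 11: x in {3,4,5}, choose 3; 3->3 ok
  pos 12: x in {3,4,5}, choose 3; 3->3 ok
  pos 13: x in {3,4,5}, choose 3; 3->3 ok
  pos 14: x in {3,4,5}, choose 3; 3->3 ok
  pos 15: y in {0,1,2}, choose 0; 3->0 ok
  pos 16: y in {0,1,2}, choose 1; 0->1 ok
  pos 17: x in {3,4,5}, choose 5; 1->5 ok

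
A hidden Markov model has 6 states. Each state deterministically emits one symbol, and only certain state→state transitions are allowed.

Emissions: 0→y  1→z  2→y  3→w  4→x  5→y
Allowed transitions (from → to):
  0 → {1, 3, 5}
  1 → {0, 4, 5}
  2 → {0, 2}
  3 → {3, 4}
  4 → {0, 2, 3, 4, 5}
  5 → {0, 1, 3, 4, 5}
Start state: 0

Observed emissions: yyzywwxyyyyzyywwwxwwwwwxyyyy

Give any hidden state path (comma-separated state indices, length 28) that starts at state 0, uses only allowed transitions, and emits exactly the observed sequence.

0,5,1,0,3,3,4,2,2,2,0,1,5,0,3,3,3,4,3,3,3,3,3,4,2,2,2,0

  pos 0: y in {0,2,5}, choose 0; start
  pos 1: y in {0,2,5}, choose 5; 0->5 ok
  pos 2: z in {1}, choose 1; 5->1 ok
  pos 3: y in {0,2,5}, choose 0; 1->0 ok
  pos 4: w in {3}, choose 3; 0->3 ok
  pos 5: w in {3}, choose 3; 3->3 ok
  pos 6: x in {4}, choose 4; 3->4 ok
  pos 7: y in {0,2,5}, choose 2; 4->2 ok
  pos 8: y in {0,2,5}, choose 2; 2->2 ok
  pos 9: y in {0,2,5}, choose 2; 2->2 ok
  pos 10: y in {0,2,5}, choose 0; 2->0 ok
  pos 11: z in {1}, choose 1; 0->1 ok
  pos 12: y in {0,2,5}, choose 5; 1->5 ok
  pos 13: y in {0,2,5}, choose 0; 5->0 ok
  pos 14: w in {3}, choose 3; 0->3 ok
  pos 15: w in {3}, choose 3; 3->3 ok
  pos 16: w in {3}, choose 3; 3->3 ok
  pos 17: x in {4}, choose 4; 3->4 ok
  pos 18: w in {3}, choose 3; 4->3 ok
  pos 19: w in {3}, choose 3; 3->3 ok
  pos 20: w in {3}, choose 3; 3->3 ok
  pos 21: w in {3}, choose 3; 3->3 ok
  pos 22: w in {3}, choose 3; 3->3 ok
  pos 23: x in {4}, choose 4; 3->4 ok
  pos 24: y in {0,2,5}, choose 2; 4->2 ok
  pos 25: y in {0,2,5}, choose 2; 2->2 ok
  pos 26: y in {0,2,5}, choose 2; 2->2 ok
  pos 27: y in {0,2,5}, choose 0; 2->0 ok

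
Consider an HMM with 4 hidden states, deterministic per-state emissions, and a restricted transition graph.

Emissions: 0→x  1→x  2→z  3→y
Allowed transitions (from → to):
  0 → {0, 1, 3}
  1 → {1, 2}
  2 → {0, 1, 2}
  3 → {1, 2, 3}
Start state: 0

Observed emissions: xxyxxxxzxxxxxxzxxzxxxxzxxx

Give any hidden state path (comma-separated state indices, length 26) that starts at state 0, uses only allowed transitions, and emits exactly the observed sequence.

  t0 'x' -> {0,1}, take 0 (start)
  t1 'x' -> {0,1}, take 0 (0->0 ok)
  t2 'y' -> {3}, take 3 (0->3 ok)
  t3 'x' -> {0,1}, take 1 (3->1 ok)
  t4 'x' -> {0,1}, take 1 (1->1 ok)
  t5 'x' -> {0,1}, take 1 (1->1 ok)
  t6 'x' -> {0,1}, take 1 (1->1 ok)
  t7 'z' -> {2}, take 2 (1->2 ok)
  t8 'x' -> {0,1}, take 1 (2->1 ok)
  t9 'x' -> {0,1}, take 1 (1->1 ok)
  t10 'x' -> {0,1}, take 1 (1->1 ok)
  t11 'x' -> {0,1}, take 1 (1->1 ok)
  t12 'x' -> {0,1}, take 1 (1->1 ok)
  t13 'x' -> {0,1}, take 1 (1->1 ok)
  t14 'z' -> {2}, take 2 (1->2 ok)
  t15 'x' -> {0,1}, take 0 (2->0 ok)
  t16 'x' -> {0,1}, take 1 (0->1 ok)
  t17 'z' -> {2}, take 2 (1->2 ok)
  t18 'x' -> {0,1}, take 0 (2->0 ok)
  t19 'x' -> {0,1}, take 0 (0->0 ok)
  t20 'x' -> {0,1}, take 0 (0->0 ok)
  t21 'x' -> {0,1}, take 1 (0->1 ok)
  t22 'z' -> {2}, take 2 (1->2 ok)
  t23 'x' -> {0,1}, take 0 (2->0 ok)
  t24 'x' -> {0,1}, take 0 (0->0 ok)
  t25 'x' -> {0,1}, take 1 (0->1 ok)

0,0,3,1,1,1,1,2,1,1,1,1,1,1,2,0,1,2,0,0,0,1,2,0,0,1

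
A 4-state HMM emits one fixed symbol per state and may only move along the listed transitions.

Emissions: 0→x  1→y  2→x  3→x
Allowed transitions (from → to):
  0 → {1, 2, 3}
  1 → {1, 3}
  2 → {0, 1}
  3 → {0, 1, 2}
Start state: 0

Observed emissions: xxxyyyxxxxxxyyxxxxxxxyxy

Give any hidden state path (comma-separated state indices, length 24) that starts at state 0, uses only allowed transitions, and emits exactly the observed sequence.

0,3,2,1,1,1,3,2,0,3,0,3,1,1,3,2,0,3,0,2,0,1,3,1

  t0 'x' -> {0,2,3}, take 0 (start)
  t1 'x' -> {0,2,3}, take 3 (0->3 ok)
  t2 'x' -> {0,2,3}, take 2 (3->2 ok)
  t3 'y' -> {1}, take 1 (2->1 ok)
  t4 'y' -> {1}, take 1 (1->1 ok)
  t5 'y' -> {1}, take 1 (1->1 ok)
  t6 'x' -> {0,2,3}, take 3 (1->3 ok)
  t7 'x' -> {0,2,3}, take 2 (3->2 ok)
  t8 'x' -> {0,2,3}, take 0 (2->0 ok)
  t9 'x' -> {0,2,3}, take 3 (0->3 ok)
  t10 'x' -> {0,2,3}, take 0 (3->0 ok)
  t11 'x' -> {0,2,3}, take 3 (0->3 ok)
  t12 'y' -> {1}, take 1 (3->1 ok)
  t13 'y' -> {1}, take 1 (1->1 ok)
  t14 'x' -> {0,2,3}, take 3 (1->3 ok)
  t15 'x' -> {0,2,3}, take 2 (3->2 ok)
  t16 'x' -> {0,2,3}, take 0 (2->0 ok)
  t17 'x' -> {0,2,3}, take 3 (0->3 ok)
  t18 'x' -> {0,2,3}, take 0 (3->0 ok)
  t19 'x' -> {0,2,3}, take 2 (0->2 ok)
  t20 'x' -> {0,2,3}, take 0 (2->0 ok)
  t21 'y' -> {1}, take 1 (0->1 ok)
  t22 'x' -> {0,2,3}, take 3 (1->3 ok)
  t23 'y' -> {1}, take 1 (3->1 ok)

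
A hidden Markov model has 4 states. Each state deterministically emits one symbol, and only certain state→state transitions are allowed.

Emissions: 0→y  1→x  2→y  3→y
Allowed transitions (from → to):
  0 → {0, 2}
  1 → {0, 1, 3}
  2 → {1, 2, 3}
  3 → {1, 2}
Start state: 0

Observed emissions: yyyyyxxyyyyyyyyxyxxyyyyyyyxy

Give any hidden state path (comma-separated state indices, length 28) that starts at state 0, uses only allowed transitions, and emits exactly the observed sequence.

  pos 0: y in {0,2,3}, choose 0; start
  pos 1: y in {0,2,3}, choose 2; 0->2 ok
  pos 2: y in {0,2,3}, choose 2; 2->2 ok
  pos 3: y in {0,2,3}, choose 3; 2->3 ok
  pos 4: y in {0,2,3}, choose 2; 3->2 ok
  pos 5: x in {1}, choose 1; 2->1 ok
  pos 6: x in {1}, choose 1; 1->1 ok
  pos 7: y in {0,2,3}, choose 0; 1->0 ok
  pos 8: y in {0,2,3}, choose 0; 0->0 ok
  pos 9: y in {0,2,3}, choose 0; 0->0 ok
  pos 10: y in {0,2,3}, choose 0; 0->0 ok
  pos 11: y in {0,2,3}, choose 0; 0->0 ok
  pos 12: y in {0,2,3}, choose 0; 0->0 ok
  pos 13: y in {0,2,3}, choose 2; 0->2 ok
  pos 14: y in {0,2,3}, choose 2; 2->2 ok
  pos 15: x in {1}, choose 1; 2->1 ok
  pos 16: y in {0,2,3}, choose 3; 1->3 ok
  pos 17: x in {1}, choose 1; 3->1 ok
  pos 18: x in {1}, choose 1; 1->1 ok
  pos 19: y in {0,2,3}, choose 3; 1->3 ok
  pos 20: y in {0,2,3}, choose 2; 3->2 ok
  pos 21: y in {0,2,3}, choose 3; 2->3 ok
  pos 22: y in {0,2,3}, choose 2; 3->2 ok
  pos 23: y in {0,2,3}, choose 2; 2->2 ok
  pos 24: y in {0,2,3}, choose 2; 2->2 ok
  pos 25: y in {0,2,3}, choose 2; 2->2 ok
  pos 26: x in {1}, choose 1; 2->1 ok
  pos 27: y in {0,2,3}, choose 3; 1->3 ok

0,2,2,3,2,1,1,0,0,0,0,0,0,2,2,1,3,1,1,3,2,3,2,2,2,2,1,3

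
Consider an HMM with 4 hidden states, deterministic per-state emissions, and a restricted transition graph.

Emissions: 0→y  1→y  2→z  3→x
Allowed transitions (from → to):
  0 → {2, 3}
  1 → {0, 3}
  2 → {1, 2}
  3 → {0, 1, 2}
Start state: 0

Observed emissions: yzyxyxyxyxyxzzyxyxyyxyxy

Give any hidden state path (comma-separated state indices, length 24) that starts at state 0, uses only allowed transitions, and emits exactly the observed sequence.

0,2,1,3,1,3,1,3,0,3,1,3,2,2,1,3,0,3,1,0,3,1,3,0

  0: obs=y cand={0,1} pick 0 [start]
  1: obs=z cand={2} pick 2 [0->2 ok]
  2: obs=y cand={0,1} pick 1 [2->1 ok]
  3: obs=x cand={3} pick 3 [1->3 ok]
  4: obs=y cand={0,1} pick 1 [3->1 ok]
  5: obs=x cand={3} pick 3 [1->3 ok]
  6: obs=y cand={0,1} pick 1 [3->1 ok]
  7: obs=x cand={3} pick 3 [1->3 ok]
  8: obs=y cand={0,1} pick 0 [3->0 ok]
  9: obs=x cand={3} pick 3 [0->3 ok]
  10: obs=y cand={0,1} pick 1 [3->1 ok]
  11: obs=x cand={3} pick 3 [1->3 ok]
  12: obs=z cand={2} pick 2 [3->2 ok]
  13: obs=z cand={2} pick 2 [2->2 ok]
  14: obs=y cand={0,1} pick 1 [2->1 ok]
  15: obs=x cand={3} pick 3 [1->3 ok]
  16: obs=y cand={0,1} pick 0 [3->0 ok]
  17: obs=x cand={3} pick 3 [0->3 ok]
  18: obs=y cand={0,1} pick 1 [3->1 ok]
  19: obs=y cand={0,1} pick 0 [1->0 ok]
  20: obs=x cand={3} pick 3 [0->3 ok]
  21: obs=y cand={0,1} pick 1 [3->1 ok]
  22: obs=x cand={3} pick 3 [1->3 ok]
  23: obs=y cand={0,1} pick 0 [3->0 ok]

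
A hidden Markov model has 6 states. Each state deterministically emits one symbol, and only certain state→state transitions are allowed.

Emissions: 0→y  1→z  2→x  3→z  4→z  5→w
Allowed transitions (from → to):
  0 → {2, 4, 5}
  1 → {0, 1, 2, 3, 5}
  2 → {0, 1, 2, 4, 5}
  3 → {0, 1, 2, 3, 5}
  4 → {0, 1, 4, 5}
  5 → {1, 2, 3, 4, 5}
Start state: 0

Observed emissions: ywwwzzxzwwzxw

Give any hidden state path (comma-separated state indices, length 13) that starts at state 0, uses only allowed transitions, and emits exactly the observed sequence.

0,5,5,5,1,1,2,4,5,5,3,2,5

  [0] y  {0}  => 0  start
  [1] w  {5}  => 5  0->5 ok
  [2] w  {5}  => 5  5->5 ok
  [3] w  {5}  => 5  5->5 ok
  [4] z  {1,3,4}  => 1  5->1 ok
  [5] z  {1,3,4}  => 1  1->1 ok
  [6] x  {2}  => 2  1->2 ok
  [7] z  {1,3,4}  => 4  2->4 ok
  [8] w  {5}  => 5  4->5 ok
  [9] w  {5}  => 5  5->5 ok
  [10] z  {1,3,4}  => 3  5->3 ok
  [11] x  {2}  => 2  3->2 ok
  [12] w  {5}  => 5  2->5 ok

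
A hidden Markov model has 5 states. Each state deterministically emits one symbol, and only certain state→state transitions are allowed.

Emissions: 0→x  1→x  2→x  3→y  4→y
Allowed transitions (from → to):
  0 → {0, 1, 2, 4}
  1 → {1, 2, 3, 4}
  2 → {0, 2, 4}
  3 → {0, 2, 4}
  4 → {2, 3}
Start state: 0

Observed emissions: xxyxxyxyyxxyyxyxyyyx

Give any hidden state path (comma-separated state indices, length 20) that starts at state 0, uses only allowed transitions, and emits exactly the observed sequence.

  0: obs=x cand={0,1,2} pick 0 [start]
  1: obs=x cand={0,1,2} pick 1 [0->1 ok]
  2: obs=y cand={3,4} pick 4 [1->4 ok]
  3: obs=x cand={0,1,2} pick 2 [4->2 ok]
  4: obs=x cand={0,1,2} pick 2 [2->2 ok]
  5: obs=y cand={3,4} pick 4 [2->4 ok]
  6: obs=x cand={0,1,2} pick 2 [4->2 ok]
  7: obs=y cand={3,4} pick 4 [2->4 ok]
  8: obs=y cand={3,4} pick 3 [4->3 ok]
  9: obs=x cand={0,1,2} pick 0 [3->0 ok]
  10: obs=x cand={0,1,2} pick 1 [0->1 ok]
  11: obs=y cand={3,4} pick 4 [1->4 ok]
  12: obs=y cand={3,4} pick 3 [4->3 ok]
  13: obs=x cand={0,1,2} pick 2 [3->2 ok]
  14: obs=y cand={3,4} pick 4 [2->4 ok]
  15: obs=x cand={0,1,2} pick 2 [4->2 ok]
  16: obs=y cand={3,4} pick 4 [2->4 ok]
  17: obs=y cand={3,4} pick 3 [4->3 ok]
  18: obs=y cand={3,4} pick 4 [3->4 ok]
  19: obs=x cand={0,1,2} pick 2 [4->2 ok]

0,1,4,2,2,4,2,4,3,0,1,4,3,2,4,2,4,3,4,2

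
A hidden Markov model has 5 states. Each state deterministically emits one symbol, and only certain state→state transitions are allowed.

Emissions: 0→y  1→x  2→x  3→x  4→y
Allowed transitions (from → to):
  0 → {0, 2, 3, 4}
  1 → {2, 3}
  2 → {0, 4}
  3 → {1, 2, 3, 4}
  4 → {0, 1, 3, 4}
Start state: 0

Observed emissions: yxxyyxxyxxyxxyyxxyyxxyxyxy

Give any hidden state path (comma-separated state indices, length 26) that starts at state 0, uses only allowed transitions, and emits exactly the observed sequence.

0,3,2,0,4,1,2,4,1,3,4,1,2,0,4,1,2,4,4,3,2,0,2,4,3,4

  0: obs=y cand={0,4} pick 0 [start]
  1: obs=x cand={1,2,3} pick 3 [0->3 ok]
  2: obs=x cand={1,2,3} pick 2 [3->2 ok]
  3: obs=y cand={0,4} pick 0 [2->0 ok]
  4: obs=y cand={0,4} pick 4 [0->4 ok]
  5: obs=x cand={1,2,3} pick 1 [4->1 ok]
  6: obs=x cand={1,2,3} pick 2 [1->2 ok]
  7: obs=y cand={0,4} pick 4 [2->4 ok]
  8: obs=x cand={1,2,3} pick 1 [4->1 ok]
  9: obs=x cand={1,2,3} pick 3 [1->3 ok]
  10: obs=y cand={0,4} pick 4 [3->4 ok]
  11: obs=x cand={1,2,3} pick 1 [4->1 ok]
  12: obs=x cand={1,2,3} pick 2 [1->2 ok]
  13: obs=y cand={0,4} pick 0 [2->0 ok]
  14: obs=y cand={0,4} pick 4 [0->4 ok]
  15: obs=x cand={1,2,3} pick 1 [4->1 ok]
  16: obs=x cand={1,2,3} pick 2 [1->2 ok]
  17: obs=y cand={0,4} pick 4 [2->4 ok]
  18: obs=y cand={0,4} pick 4 [4->4 ok]
  19: obs=x cand={1,2,3} pick 3 [4->3 ok]
  20: obs=x cand={1,2,3} pick 2 [3->2 ok]
  21: obs=y cand={0,4} pick 0 [2->0 ok]
  22: obs=x cand={1,2,3} pick 2 [0->2 ok]
  23: obs=y cand={0,4} pick 4 [2->4 ok]
  24: obs=x cand={1,2,3} pick 3 [4->3 ok]
  25: obs=y cand={0,4} pick 4 [3->4 ok]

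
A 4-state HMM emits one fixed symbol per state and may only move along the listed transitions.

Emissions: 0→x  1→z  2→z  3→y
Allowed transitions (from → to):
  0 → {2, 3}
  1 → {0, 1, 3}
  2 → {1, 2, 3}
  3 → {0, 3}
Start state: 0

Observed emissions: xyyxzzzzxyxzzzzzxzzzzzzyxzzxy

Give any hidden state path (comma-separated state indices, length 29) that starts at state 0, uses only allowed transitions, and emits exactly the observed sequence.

0,3,3,0,2,1,1,1,0,3,0,2,2,2,1,1,0,2,2,2,2,2,1,3,0,2,1,0,3

  pos 0: x in {0}, choose 0; start
  pos 1: y in {3}, choose 3; 0->3 ok
  pos 2: y in {3}, choose 3; 3->3 ok
  pos 3: x in {0}, choose 0; 3->0 ok
  pos 4: z in {1,2}, choose 2; 0->2 ok
  pos 5: z in {1,2}, choose 1; 2->1 ok
  pos 6: z in {1,2}, choose 1; 1->1 ok
  pos 7: z in {1,2}, choose 1; 1->1 ok
  pos 8: x in {0}, choose 0; 1->0 ok
  pos 9: y in {3}, choose 3; 0->3 ok
  pos 10: x in {0}, choose 0; 3->0 ok
  pos 11: z in {1,2}, choose 2; 0->2 ok
  pos 12: z in {1,2}, choose 2; 2->2 ok
  pos 13: z in {1,2}, choose 2; 2->2 ok
  pos 14: z in {1,2}, choose 1; 2->1 ok
  pos 15: z in {1,2}, choose 1; 1->1 ok
  pos 16: x in {0}, choose 0; 1->0 ok
  pos 17: z in {1,2}, choose 2; 0->2 ok
  pos 18: z in {1,2}, choose 2; 2->2 ok
  pos 19: z in {1,2}, choose 2; 2->2 ok
  pos 20: z in {1,2}, choose 2; 2->2 ok
  pos 21: z in {1,2}, choose 2; 2->2 ok
  pos 22: z in {1,2}, choose 1; 2->1 ok
  pos 23: y in {3}, choose 3; 1->3 ok
  pos 24: x in {0}, choose 0; 3->0 ok
  pos 25: z in {1,2}, choose 2; 0->2 ok
  pos 26: z in {1,2}, choose 1; 2->1 ok
  pos 27: x in {0}, choose 0; 1->0 ok
  pos 28: y in {3}, choose 3; 0->3 ok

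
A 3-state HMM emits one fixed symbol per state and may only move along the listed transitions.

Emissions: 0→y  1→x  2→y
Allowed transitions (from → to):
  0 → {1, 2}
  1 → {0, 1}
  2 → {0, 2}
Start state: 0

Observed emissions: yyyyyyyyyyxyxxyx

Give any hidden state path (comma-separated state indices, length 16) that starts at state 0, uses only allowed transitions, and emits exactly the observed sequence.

0,2,2,0,2,2,2,0,2,0,1,0,1,1,0,1

  0: obs=y cand={0,2} pick 0 [start]
  1: obs=y cand={0,2} pick 2 [0->2 ok]
  2: obs=y cand={0,2} pick 2 [2->2 ok]
  3: obs=y cand={0,2} pick 0 [2->0 ok]
  4: obs=y cand={0,2} pick 2 [0->2 ok]
  5: obs=y cand={0,2} pick 2 [2->2 ok]
  6: obs=y cand={0,2} pick 2 [2->2 ok]
  7: obs=y cand={0,2} pick 0 [2->0 ok]
  8: obs=y cand={0,2} pick 2 [0->2 ok]
  9: obs=y cand={0,2} pick 0 [2->0 ok]
  10: obs=x cand={1} pick 1 [0->1 ok]
  11: obs=y cand={0,2} pick 0 [1->0 ok]
  12: obs=x cand={1} pick 1 [0->1 ok]
  13: obs=x cand={1} pick 1 [1->1 ok]
  14: obs=y cand={0,2} pick 0 [1->0 ok]
  15: obs=x cand={1} pick 1 [0->1 ok]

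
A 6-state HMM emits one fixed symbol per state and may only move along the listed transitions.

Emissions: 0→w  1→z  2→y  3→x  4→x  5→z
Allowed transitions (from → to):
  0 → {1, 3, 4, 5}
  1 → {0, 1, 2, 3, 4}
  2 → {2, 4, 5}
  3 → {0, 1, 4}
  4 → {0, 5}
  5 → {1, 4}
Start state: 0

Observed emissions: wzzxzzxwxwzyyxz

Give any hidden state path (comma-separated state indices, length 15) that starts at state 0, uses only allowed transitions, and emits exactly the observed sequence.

0,5,1,4,5,1,4,0,3,0,1,2,2,4,5

  [0] w  {0}  => 0  start
  [1] z  {1,5}  => 5  0->5 ok
  [2] z  {1,5}  => 1  5->1 ok
  [3] x  {3,4}  => 4  1->4 ok
  [4] z  {1,5}  => 5  4->5 ok
  [5] z  {1,5}  => 1  5->1 ok
  [6] x  {3,4}  => 4  1->4 ok
  [7] w  {0}  => 0  4->0 ok
  [8] x  {3,4}  => 3  0->3 ok
  [9] w  {0}  => 0  3->0 ok
  [10] z  {1,5}  => 1  0->1 ok
  [11] y  {2}  => 2  1->2 ok
  [12] y  {2}  => 2  2->2 ok
  [13] x  {3,4}  => 4  2->4 ok
  [14] z  {1,5}  => 5  4->5 ok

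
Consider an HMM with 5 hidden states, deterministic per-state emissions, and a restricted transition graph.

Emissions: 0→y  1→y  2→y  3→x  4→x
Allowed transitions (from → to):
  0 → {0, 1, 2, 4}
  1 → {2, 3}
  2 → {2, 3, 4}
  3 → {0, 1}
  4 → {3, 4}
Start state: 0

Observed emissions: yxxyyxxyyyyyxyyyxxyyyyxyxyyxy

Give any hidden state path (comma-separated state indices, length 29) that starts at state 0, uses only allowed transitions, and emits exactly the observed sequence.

0,4,3,0,0,4,3,0,0,0,0,1,3,0,0,0,4,3,0,2,2,2,3,1,3,0,1,3,1

  [0] y  {0,1,2}  => 0  start
  [1] x  {3,4}  => 4  0->4 ok
  [2] x  {3,4}  => 3  4->3 ok
  [3] y  {0,1,2}  => 0  3->0 ok
  [4] y  {0,1,2}  => 0  0->0 ok
  [5] x  {3,4}  => 4  0->4 ok
  [6] x  {3,4}  => 3  4->3 ok
  [7] y  {0,1,2}  => 0  3->0 ok
  [8] y  {0,1,2}  => 0  0->0 ok
  [9] y  {0,1,2}  => 0  0->0 ok
  [10] y  {0,1,2}  => 0  0->0 ok
  [11] y  {0,1,2}  => 1  0->1 ok
  [12] x  {3,4}  => 3  1->3 ok
  [13] y  {0,1,2}  => 0  3->0 ok
  [14] y  {0,1,2}  => 0  0->0 ok
  [15] y  {0,1,2}  => 0  0->0 ok
  [16] x  {3,4}  => 4  0->4 ok
  [17] x  {3,4}  => 3  4->3 ok
  [18] y  {0,1,2}  => 0  3->0 ok
  [19] y  {0,1,2}  => 2  0->2 ok
  [20] y  {0,1,2}  => 2  2->2 ok
  [21] y  {0,1,2}  => 2  2->2 ok
  [22] x  {3,4}  => 3  2->3 ok
  [23] y  {0,1,2}  => 1  3->1 ok
  [24] x  {3,4}  => 3  1->3 ok
  [25] y  {0,1,2}  => 0  3->0 ok
  [26] y  {0,1,2}  => 1  0->1 ok
  [27] x  {3,4}  => 3  1->3 ok
  [28] y  {0,1,2}  => 1  3->1 ok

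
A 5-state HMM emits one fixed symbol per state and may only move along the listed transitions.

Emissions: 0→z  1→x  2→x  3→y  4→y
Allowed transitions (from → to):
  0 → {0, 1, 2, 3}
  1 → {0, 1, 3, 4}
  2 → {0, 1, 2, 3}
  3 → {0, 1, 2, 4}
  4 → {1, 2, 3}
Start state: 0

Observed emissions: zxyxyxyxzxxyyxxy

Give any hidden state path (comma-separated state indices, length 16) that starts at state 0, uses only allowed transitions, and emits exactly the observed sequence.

  t0 'z' -> {0}, take 0 (start)
  t1 'x' -> {1,2}, take 1 (0->1 ok)
  t2 'y' -> {3,4}, take 4 (1->4 ok)
  t3 'x' -> {1,2}, take 1 (4->1 ok)
  t4 'y' -> {3,4}, take 3 (1->3 ok)
  t5 'x' -> {1,2}, take 1 (3->1 ok)
  t6 'y' -> {3,4}, take 3 (1->3 ok)
  t7 'x' -> {1,2}, take 2 (3->2 ok)
  t8 'z' -> {0}, take 0 (2->0 ok)
  t9 'x' -> {1,2}, take 2 (0->2 ok)
  t10 'x' -> {1,2}, take 1 (2->1 ok)
  t11 'y' -> {3,4}, take 3 (1->3 ok)
  t12 'y' -> {3,4}, take 4 (3->4 ok)
  t13 'x' -> {1,2}, take 2 (4->2 ok)
  t14 'x' -> {1,2}, take 1 (2->1 ok)
  t15 'y' -> {3,4}, take 4 (1->4 ok)

0,1,4,1,3,1,3,2,0,2,1,3,4,2,1,4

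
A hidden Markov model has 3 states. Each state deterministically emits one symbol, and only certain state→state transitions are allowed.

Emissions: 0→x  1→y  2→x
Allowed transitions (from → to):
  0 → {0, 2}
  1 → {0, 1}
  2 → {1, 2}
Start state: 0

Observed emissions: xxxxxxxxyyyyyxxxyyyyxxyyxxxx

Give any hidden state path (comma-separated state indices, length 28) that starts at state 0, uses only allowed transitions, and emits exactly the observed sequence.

  [0] x  {0,2}  => 0  start
  [1] x  {0,2}  => 0  0->0 ok
  [2] x  {0,2}  => 0  0->0 ok
  [3] x  {0,2}  => 0  0->0 ok
  [4] x  {0,2}  => 0  0->0 ok
  [5] x  {0,2}  => 0  0->0 ok
  [6] x  {0,2}  => 0  0->0 ok
  [7] x  {0,2}  => 2  0->2 ok
  [8] y  {1}  => 1  2->1 ok
  [9] y  {1}  => 1  1->1 ok
  [10] y  {1}  => 1  1->1 ok
  [11] y  {1}  => 1  1->1 ok
  [12] y  {1}  => 1  1->1 ok
  [13] x  {0,2}  => 0  1->0 ok
  [14] x  {0,2}  => 2  0->2 ok
  [15] x  {0,2}  => 2  2->2 ok
  [16] y  {1}  => 1  2->1 ok
  [17] y  {1}  => 1  1->1 ok
  [18] y  {1}  => 1  1->1 ok
  [19] y  {1}  => 1  1->1 ok
  [20] x  {0,2}  => 0  1->0 ok
  [21] x  {0,2}  => 2  0->2 ok
  [22] y  {1}  => 1  2->1 ok
  [23] y  {1}  => 1  1->1 ok
  [24] x  {0,2}  => 0  1->0 ok
  [25] x  {0,2}  => 0  0->0 ok
  [26] x  {0,2}  => 2  0->2 ok
  [27] x  {0,2}  => 2  2->2 ok

0,0,0,0,0,0,0,2,1,1,1,1,1,0,2,2,1,1,1,1,0,2,1,1,0,0,2,2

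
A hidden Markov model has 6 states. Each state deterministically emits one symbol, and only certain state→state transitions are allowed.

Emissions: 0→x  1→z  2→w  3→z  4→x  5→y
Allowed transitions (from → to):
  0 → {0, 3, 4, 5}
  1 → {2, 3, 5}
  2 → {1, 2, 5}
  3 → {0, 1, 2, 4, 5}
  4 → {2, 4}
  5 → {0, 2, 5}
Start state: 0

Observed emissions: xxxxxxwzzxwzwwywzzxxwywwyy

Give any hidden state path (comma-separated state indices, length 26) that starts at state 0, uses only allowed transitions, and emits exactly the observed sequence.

  t0 'x' -> {0,4}, take 0 (start)
  t1 'x' -> {0,4}, take 0 (0->0 ok)
  t2 'x' -> {0,4}, take 0 (0->0 ok)
  t3 'x' -> {0,4}, take 0 (0->0 ok)
  t4 'x' -> {0,4}, take 0 (0->0 ok)
  t5 'x' -> {0,4}, take 4 (0->4 ok)
  t6 'w' -> {2}, take 2 (4->2 ok)
  t7 'z' -> {1,3}, take 1 (2->1 ok)
  t8 'z' -> {1,3}, take 3 (1->3 ok)
  t9 'x' -> {0,4}, take 4 (3->4 ok)
  t10 'w' -> {2}, take 2 (4->2 ok)
  t11 'z' -> {1,3}, take 1 (2->1 ok)
  t12 'w' -> {2}, take 2 (1->2 ok)
  t13 'w' -> {2}, take 2 (2->2 ok)
  t14 'y' -> {5}, take 5 (2->5 ok)
  t15 'w' -> {2}, take 2 (5->2 ok)
  t16 'z' -> {1,3}, take 1 (2->1 ok)
  t17 'z' -> {1,3}, take 3 (1->3 ok)
  t18 'x' -> {0,4}, take 0 (3->0 ok)
  t19 'x' -> {0,4}, take 4 (0->4 ok)
  t20 'w' -> {2}, take 2 (4->2 ok)
  t21 'y' -> {5}, take 5 (2->5 ok)
  t22 'w' -> {2}, take 2 (5->2 ok)
  t23 'w' -> {2}, take 2 (2->2 ok)
  t24 'y' -> {5}, take 5 (2->5 ok)
  t25 'y' -> {5}, take 5 (5->5 ok)

0,0,0,0,0,4,2,1,3,4,2,1,2,2,5,2,1,3,0,4,2,5,2,2,5,5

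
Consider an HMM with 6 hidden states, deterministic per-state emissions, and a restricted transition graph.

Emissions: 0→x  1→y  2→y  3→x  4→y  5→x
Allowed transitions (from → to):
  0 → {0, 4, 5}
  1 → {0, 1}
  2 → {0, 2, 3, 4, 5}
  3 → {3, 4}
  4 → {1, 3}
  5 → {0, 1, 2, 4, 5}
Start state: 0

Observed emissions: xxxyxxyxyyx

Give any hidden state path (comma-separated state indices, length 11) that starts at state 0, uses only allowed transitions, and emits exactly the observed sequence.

  [0] x  {0,3,5}  => 0  start
  [1] x  {0,3,5}  => 0  0->0 ok
  [2] x  {0,3,5}  => 5  0->5 ok
  [3] y  {1,2,4}  => 1  5->1 ok
  [4] x  {0,3,5}  => 0  1->0 ok
  [5] x  {0,3,5}  => 5  0->5 ok
  [6] y  {1,2,4}  => 1  5->1 ok
  [7] x  {0,3,5}  => 0  1->0 ok
  [8] y  {1,2,4}  => 4  0->4 ok
  [9] y  {1,2,4}  => 1  4->1 ok
  [10] x  {0,3,5}  => 0  1->0 ok

0,0,5,1,0,5,1,0,4,1,0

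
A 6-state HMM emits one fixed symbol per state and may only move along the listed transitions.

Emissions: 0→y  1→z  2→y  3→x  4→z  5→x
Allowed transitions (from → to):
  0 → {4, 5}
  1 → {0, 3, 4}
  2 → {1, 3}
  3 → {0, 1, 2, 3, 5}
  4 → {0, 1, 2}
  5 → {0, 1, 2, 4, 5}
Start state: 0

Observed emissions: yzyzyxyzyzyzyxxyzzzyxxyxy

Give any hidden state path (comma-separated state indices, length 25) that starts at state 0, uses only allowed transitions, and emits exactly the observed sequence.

0,4,0,4,2,3,2,1,0,4,0,4,0,5,5,0,4,1,4,0,5,5,0,5,0

  [0] y  {0,2}  => 0  start
  [1] z  {1,4}  => 4  0->4 ok
  [2] y  {0,2}  => 0  4->0 ok
  [3] z  {1,4}  => 4  0->4 ok
  [4] y  {0,2}  => 2  4->2 ok
  [5] x  {3,5}  => 3  2->3 ok
  [6] y  {0,2}  => 2  3->2 ok
  [7] z  {1,4}  => 1  2->1 ok
  [8] y  {0,2}  => 0  1->0 ok
  [9] z  {1,4}  => 4  0->4 ok
  [10] y  {0,2}  => 0  4->0 ok
  [11] z  {1,4}  => 4  0->4 ok
  [12] y  {0,2}  => 0  4->0 ok
  [13] x  {3,5}  => 5  0->5 ok
  [14] x  {3,5}  => 5  5->5 ok
  [15] y  {0,2}  => 0  5->0 ok
  [16] z  {1,4}  => 4  0->4 ok
  [17] z  {1,4}  => 1  4->1 ok
  [18] z  {1,4}  => 4  1->4 ok
  [19] y  {0,2}  => 0  4->0 ok
  [20] x  {3,5}  => 5  0->5 ok
  [21] x  {3,5}  => 5  5->5 ok
  [22] y  {0,2}  => 0  5->0 ok
  [23] x  {3,5}  => 5  0->5 ok
  [24] y  {0,2}  => 0  5->0 ok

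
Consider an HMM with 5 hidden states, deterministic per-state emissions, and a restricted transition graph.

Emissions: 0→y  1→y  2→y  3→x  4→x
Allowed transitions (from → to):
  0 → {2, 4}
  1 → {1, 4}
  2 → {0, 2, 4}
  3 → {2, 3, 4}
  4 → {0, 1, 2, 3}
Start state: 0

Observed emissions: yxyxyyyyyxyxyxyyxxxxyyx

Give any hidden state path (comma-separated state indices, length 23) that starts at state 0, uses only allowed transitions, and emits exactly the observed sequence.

0,4,1,4,1,1,1,1,1,4,0,4,1,4,0,2,4,3,4,3,2,0,4

  [0] y  {0,1,2}  => 0  start
  [1] x  {3,4}  => 4  0->4 ok
  [2] y  {0,1,2}  => 1  4->1 ok
  [3] x  {3,4}  => 4  1->4 ok
  [4] y  {0,1,2}  => 1  4->1 ok
  [5] y  {0,1,2}  => 1  1->1 ok
  [6] y  {0,1,2}  => 1  1->1 ok
  [7] y  {0,1,2}  => 1  1->1 ok
  [8] y  {0,1,2}  => 1  1->1 ok
  [9] x  {3,4}  => 4  1->4 ok
  [10] y  {0,1,2}  => 0  4->0 ok
  [11] x  {3,4}  => 4  0->4 ok
  [12] y  {0,1,2}  => 1  4->1 ok
  [13] x  {3,4}  => 4  1->4 ok
  [14] y  {0,1,2}  => 0  4->0 ok
  [15] y  {0,1,2}  => 2  0->2 ok
  [16] x  {3,4}  => 4  2->4 ok
  [17] x  {3,4}  => 3  4->3 ok
  [18] x  {3,4}  => 4  3->4 ok
  [19] x  {3,4}  => 3  4->3 ok
  [20] y  {0,1,2}  => 2  3->2 ok
  [21] y  {0,1,2}  => 0  2->0 ok
  [22] x  {3,4}  => 4  0->4 ok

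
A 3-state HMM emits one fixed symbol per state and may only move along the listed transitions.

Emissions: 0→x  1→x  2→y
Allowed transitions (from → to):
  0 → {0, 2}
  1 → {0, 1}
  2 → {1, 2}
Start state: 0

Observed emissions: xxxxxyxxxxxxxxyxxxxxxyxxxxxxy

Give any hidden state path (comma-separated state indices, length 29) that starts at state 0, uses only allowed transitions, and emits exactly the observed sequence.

0,0,0,0,0,2,1,1,1,0,0,0,0,0,2,1,1,1,0,0,0,2,1,1,1,1,1,0,2

  t0 'x' -> {0,1}, take 0 (start)
  t1 'x' -> {0,1}, take 0 (0->0 ok)
  t2 'x' -> {0,1}, take 0 (0->0 ok)
  t3 'x' -> {0,1}, take 0 (0->0 ok)
  t4 'x' -> {0,1}, take 0 (0->0 ok)
  t5 'y' -> {2}, take 2 (0->2 ok)
  t6 'x' -> {0,1}, take 1 (2->1 ok)
  t7 'x' -> {0,1}, take 1 (1->1 ok)
  t8 'x' -> {0,1}, take 1 (1->1 ok)
  t9 'x' -> {0,1}, take 0 (1->0 ok)
  t10 'x' -> {0,1}, take 0 (0->0 ok)
  t11 'x' -> {0,1}, take 0 (0->0 ok)
  t12 'x' -> {0,1}, take 0 (0->0 ok)
  t13 'x' -> {0,1}, take 0 (0->0 ok)
  t14 'y' -> {2}, take 2 (0->2 ok)
  t15 'x' -> {0,1}, take 1 (2->1 ok)
  t16 'x' -> {0,1}, take 1 (1->1 ok)
  t17 'x' -> {0,1}, take 1 (1->1 ok)
  t18 'x' -> {0,1}, take 0 (1->0 ok)
  t19 'x' -> {0,1}, take 0 (0->0 ok)
  t20 'x' -> {0,1}, take 0 (0->0 ok)
  t21 'y' -> {2}, take 2 (0->2 ok)
  t22 'x' -> {0,1}, take 1 (2->1 ok)
  t23 'x' -> {0,1}, take 1 (1->1 ok)
  t24 'x' -> {0,1}, take 1 (1->1 ok)
  t25 'x' -> {0,1}, take 1 (1->1 ok)
  t26 'x' -> {0,1}, take 1 (1->1 ok)
  t27 'x' -> {0,1}, take 0 (1->0 ok)
  t28 'y' -> {2}, take 2 (0->2 ok)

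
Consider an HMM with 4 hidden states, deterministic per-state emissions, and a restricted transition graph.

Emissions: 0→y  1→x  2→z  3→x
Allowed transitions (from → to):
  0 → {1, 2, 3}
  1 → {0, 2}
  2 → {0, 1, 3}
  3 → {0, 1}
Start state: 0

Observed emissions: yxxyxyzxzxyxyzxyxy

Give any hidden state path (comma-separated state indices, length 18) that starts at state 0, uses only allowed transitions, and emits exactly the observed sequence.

0,3,1,0,3,0,2,1,2,3,0,3,0,2,1,0,1,0

  pos 0: y in {0}, choose 0; start
  pos 1: x in {1,3}, choose 3; 0->3 ok
  pos 2: x in {1,3}, choose 1; 3->1 ok
  pos 3: y in {0}, choose 0; 1->0 ok
  pos 4: x in {1,3}, choose 3; 0->3 ok
  pos 5: y in {0}, choose 0; 3->0 ok
  pos 6: z in {2}, choose 2; 0->2 ok
  pos 7: x in {1,3}, choose 1; 2->1 ok
  pos 8: z in {2}, choose 2; 1->2 ok
  pos 9: x in {1,3}, choose 3; 2->3 ok
  pos 10: y in {0}, choose 0; 3->0 ok
  pos 11: x in {1,3}, choose 3; 0->3 ok
  pos 12: y in {0}, choose 0; 3->0 ok
  pos 13: z in {2}, choose 2; 0->2 ok
  pos 14: x in {1,3}, choose 1; 2->1 ok
  pos 15: y in {0}, choose 0; 1->0 ok
  pos 16: x in {1,3}, choose 1; 0->1 ok
  pos 17: y in {0}, choose 0; 1->0 ok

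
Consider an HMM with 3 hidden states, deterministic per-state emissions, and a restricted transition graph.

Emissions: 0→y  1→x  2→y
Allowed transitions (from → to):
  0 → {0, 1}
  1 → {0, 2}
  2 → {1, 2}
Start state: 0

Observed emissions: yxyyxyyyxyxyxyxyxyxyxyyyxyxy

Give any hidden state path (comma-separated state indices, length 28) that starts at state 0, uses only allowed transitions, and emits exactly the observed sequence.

0,1,0,0,1,0,0,0,1,0,1,2,1,2,1,2,1,0,1,0,1,0,0,0,1,2,1,2

  pos 0: y in {0,2}, choose 0; start
  pos 1: x in {1}, choose 1; 0->1 ok
  pos 2: y in {0,2}, choose 0; 1->0 ok
  pos 3: y in {0,2}, choose 0; 0->0 ok
  pos 4: x in {1}, choose 1; 0->1 ok
  pos 5: y in {0,2}, choose 0; 1->0 ok
  pos 6: y in {0,2}, choose 0; 0->0 ok
  pos 7: y in {0,2}, choose 0; 0->0 ok
  pos 8: x in {1}, choose 1; 0->1 ok
  pos 9: y in {0,2}, choose 0; 1->0 ok
  pos 10: x in {1}, choose 1; 0->1 ok
  pos 11: y in {0,2}, choose 2; 1->2 ok
  pos 12: x in {1}, choose 1; 2->1 ok
  pos 13: y in {0,2}, choose 2; 1->2 ok
  pos 14: x in {1}, choose 1; 2->1 ok
  pos 15: y in {0,2}, choose 2; 1->2 ok
  pos 16: x in {1}, choose 1; 2->1 ok
  pos 17: y in {0,2}, choose 0; 1->0 ok
  pos 18: x in {1}, choose 1; 0->1 ok
  pos 19: y in {0,2}, choose 0; 1->0 ok
  pos 20: x in {1}, choose 1; 0->1 ok
  pos 21: y in {0,2}, choose 0; 1->0 ok
  pos 22: y in {0,2}, choose 0; 0->0 ok
  pos 23: y in {0,2}, choose 0; 0->0 ok
  pos 24: x in {1}, choose 1; 0->1 ok
  pos 25: y in {0,2}, choose 2; 1->2 ok
  pos 26: x in {1}, choose 1; 2->1 ok
  pos 27: y in {0,2}, choose 2; 1->2 ok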